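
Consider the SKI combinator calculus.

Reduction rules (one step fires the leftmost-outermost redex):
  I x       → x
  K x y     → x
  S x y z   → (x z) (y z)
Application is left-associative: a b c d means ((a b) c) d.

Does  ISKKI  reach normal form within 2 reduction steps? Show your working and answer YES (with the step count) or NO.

  start: ISKKI
  step 1: SKKI
  step 2: KI(KI)

Answer: NO — after 2 steps the term is KI(KI), not yet normal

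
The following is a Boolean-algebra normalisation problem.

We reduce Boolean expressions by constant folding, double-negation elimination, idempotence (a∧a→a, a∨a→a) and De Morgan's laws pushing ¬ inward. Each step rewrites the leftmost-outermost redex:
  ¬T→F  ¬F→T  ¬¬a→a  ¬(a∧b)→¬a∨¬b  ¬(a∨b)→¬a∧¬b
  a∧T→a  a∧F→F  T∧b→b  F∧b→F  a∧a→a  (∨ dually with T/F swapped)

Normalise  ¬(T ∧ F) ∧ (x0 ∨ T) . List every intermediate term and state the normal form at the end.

Answer: normal form = T  (in 6 steps)

Derivation:
  start: ¬(T ∧ F) ∧ (x0 ∨ T)
  →1  (¬T ∨ ¬F) ∧ (x0 ∨ T)
  →2  (F ∨ ¬F) ∧ (x0 ∨ T)
  →3  ¬F ∧ (x0 ∨ T)
  →4  T ∧ (x0 ∨ T)
  →5  x0 ∨ T
  →6  T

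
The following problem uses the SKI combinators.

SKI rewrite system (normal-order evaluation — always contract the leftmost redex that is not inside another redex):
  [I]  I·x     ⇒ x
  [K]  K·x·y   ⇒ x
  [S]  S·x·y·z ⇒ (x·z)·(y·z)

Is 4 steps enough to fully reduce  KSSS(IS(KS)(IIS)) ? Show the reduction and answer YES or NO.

  start: KSSS(IS(KS)(IIS))
  [1] SS(IS(KS)(IIS))
  [2] SS(S(KS)(IIS))
  [3] SS(S(KS)(IS))
  [4] SS(S(KS)S)

Answer: YES — reaches normal form SS(S(KS)S) in 4 ≤ 4 steps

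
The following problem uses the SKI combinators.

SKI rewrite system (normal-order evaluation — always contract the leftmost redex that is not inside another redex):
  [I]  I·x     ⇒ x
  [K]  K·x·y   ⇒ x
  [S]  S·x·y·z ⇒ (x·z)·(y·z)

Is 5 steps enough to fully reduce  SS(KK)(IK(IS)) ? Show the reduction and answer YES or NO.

Answer: YES — reaches normal form S(KS)K in 4 ≤ 5 steps

Derivation:
  start: SS(KK)(IK(IS))
  [1] S(IK(IS))(KK(IK(IS)))
  [2] S(K(IS))(KK(IK(IS)))
  [3] S(KS)(KK(IK(IS)))
  [4] S(KS)K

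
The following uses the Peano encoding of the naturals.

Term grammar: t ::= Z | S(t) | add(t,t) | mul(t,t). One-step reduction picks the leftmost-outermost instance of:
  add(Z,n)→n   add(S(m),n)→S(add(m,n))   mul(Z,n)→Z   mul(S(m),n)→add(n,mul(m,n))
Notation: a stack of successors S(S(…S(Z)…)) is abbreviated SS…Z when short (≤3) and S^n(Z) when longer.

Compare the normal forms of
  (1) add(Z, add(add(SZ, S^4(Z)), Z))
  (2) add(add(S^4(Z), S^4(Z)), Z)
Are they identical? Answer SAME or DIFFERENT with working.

Term A:
  start: add(Z, add(add(SZ, S^4(Z)), Z))
  →1  add(add(SZ, S^4(Z)), Z)
  →2  add(S(add(Z, S^4(Z))), Z)
  →3  S(add(add(Z, S^4(Z)), Z))
  →4  S(add(S^4(Z), Z))
  →5  S(S(add(SSSZ, Z)))
  →6  S(S(S(add(SSZ, Z))))
  →7  S(S(S(S(add(SZ, Z)))))
  →8  S(S(S(S(S(add(Z, Z))))))
  →9  S^5(Z)

Term B:
  start: add(add(S^4(Z), S^4(Z)), Z)
  →1  add(S(add(SSSZ, S^4(Z))), Z)
  →2  S(add(add(SSSZ, S^4(Z)), Z))
  →3  S(add(S(add(SSZ, S^4(Z))), Z))
  →4  S(S(add(add(SSZ, S^4(Z)), Z)))
  →5  S(S(add(S(add(SZ, S^4(Z))), Z)))
  →6  S(S(S(add(add(SZ, S^4(Z)), Z))))
  →7  S(S(S(add(S(add(Z, S^4(Z))), Z))))
  →8  S(S(S(S(add(add(Z, S^4(Z)), Z)))))
  →9  S(S(S(S(add(S^4(Z), Z)))))
  →10  S(S(S(S(S(add(SSSZ, Z))))))
  →11  S(S(S(S(S(S(add(SSZ, Z)))))))
  →12  S(S(S(S(S(S(S(add(SZ, Z))))))))
  →13  S(S(S(S(S(S(S(S(add(Z, Z)))))))))
  →14  S^8(Z)

Answer: DIFFERENT — A ⇓ S^5(Z), B ⇓ S^8(Z)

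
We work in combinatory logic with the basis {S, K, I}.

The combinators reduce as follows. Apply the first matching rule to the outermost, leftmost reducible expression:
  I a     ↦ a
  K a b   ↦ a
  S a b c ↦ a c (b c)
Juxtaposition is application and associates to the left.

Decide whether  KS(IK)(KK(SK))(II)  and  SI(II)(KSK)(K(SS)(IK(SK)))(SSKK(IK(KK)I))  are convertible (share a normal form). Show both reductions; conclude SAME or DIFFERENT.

Term A:
  start: KS(IK)(KK(SK))(II)
  →1  S(KK(SK))(II)
  →2  SK(II)
  →3  SKI

Term B:
  start: SI(II)(KSK)(K(SS)(IK(SK)))(SSKK(IK(KK)I))
  →1  I(KSK)(II(KSK))(K(SS)(IK(SK)))(SSKK(IK(KK)I))
  →2  KSK(II(KSK))(K(SS)(IK(SK)))(SSKK(IK(KK)I))
  →3  S(II(KSK))(K(SS)(IK(SK)))(SSKK(IK(KK)I))
  →4  II(KSK)(SSKK(IK(KK)I))(K(SS)(IK(SK))(SSKK(IK(KK)I)))
  →5  I(KSK)(SSKK(IK(KK)I))(K(SS)(IK(SK))(SSKK(IK(KK)I)))
  →6  KSK(SSKK(IK(KK)I))(K(SS)(IK(SK))(SSKK(IK(KK)I)))
  →7  S(SSKK(IK(KK)I))(K(SS)(IK(SK))(SSKK(IK(KK)I)))
  →8  S(SK(KK)(IK(KK)I))(K(SS)(IK(SK))(SSKK(IK(KK)I)))
  →9  S(K(IK(KK)I)(KK(IK(KK)I)))(K(SS)(IK(SK))(SSKK(IK(KK)I)))
  →10  S(IK(KK)I)(K(SS)(IK(SK))(SSKK(IK(KK)I)))
  →11  S(K(KK)I)(K(SS)(IK(SK))(SSKK(IK(KK)I)))
  →12  S(KK)(K(SS)(IK(SK))(SSKK(IK(KK)I)))
  →13  S(KK)(SS(SSKK(IK(KK)I)))
  →14  S(KK)(SS(SK(KK)(IK(KK)I)))
  →15  S(KK)(SS(K(IK(KK)I)(KK(IK(KK)I))))
  →16  S(KK)(SS(IK(KK)I))
  →17  S(KK)(SS(K(KK)I))
  →18  S(KK)(SS(KK))

Answer: DIFFERENT — A ⇓ SKI, B ⇓ S(KK)(SS(KK))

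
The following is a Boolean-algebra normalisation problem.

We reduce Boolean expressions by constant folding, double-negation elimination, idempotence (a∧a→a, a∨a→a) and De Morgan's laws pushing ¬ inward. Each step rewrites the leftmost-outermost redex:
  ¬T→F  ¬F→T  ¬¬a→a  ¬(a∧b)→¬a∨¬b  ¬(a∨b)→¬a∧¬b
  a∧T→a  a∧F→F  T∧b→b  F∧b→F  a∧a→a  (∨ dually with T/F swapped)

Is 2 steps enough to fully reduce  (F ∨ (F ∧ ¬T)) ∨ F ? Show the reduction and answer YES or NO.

  start: (F ∨ (F ∧ ¬T)) ∨ F
  [1] F ∨ (F ∧ ¬T)
  [2] F ∧ ¬T

Answer: NO — after 2 steps the term is F ∧ ¬T, not yet normal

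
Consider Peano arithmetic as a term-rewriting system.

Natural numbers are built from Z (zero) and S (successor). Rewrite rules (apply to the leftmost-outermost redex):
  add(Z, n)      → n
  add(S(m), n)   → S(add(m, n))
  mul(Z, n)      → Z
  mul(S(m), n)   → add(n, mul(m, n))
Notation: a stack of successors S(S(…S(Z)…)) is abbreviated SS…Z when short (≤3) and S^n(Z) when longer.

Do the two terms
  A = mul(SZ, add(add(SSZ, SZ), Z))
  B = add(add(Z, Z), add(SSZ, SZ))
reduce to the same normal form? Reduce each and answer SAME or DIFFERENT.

Answer: SAME — A ⇓ SSSZ, B ⇓ SSSZ

Reduction:
Term A:
  start: mul(SZ, add(add(SSZ, SZ), Z))
  [1] add(add(add(SSZ, SZ), Z), mul(Z, add(add(SSZ, SZ), Z)))
  [2] add(add(S(add(SZ, SZ)), Z), mul(Z, add(add(SSZ, SZ), Z)))
  [3] add(S(add(add(SZ, SZ), Z)), mul(Z, add(add(SSZ, SZ), Z)))
  [4] S(add(add(add(SZ, SZ), Z), mul(Z, add(add(SSZ, SZ), Z))))
  [5] S(add(add(S(add(Z, SZ)), Z), mul(Z, add(add(SSZ, SZ), Z))))
  [6] S(add(S(add(add(Z, SZ), Z)), mul(Z, add(add(SSZ, SZ), Z))))
  [7] S(S(add(add(add(Z, SZ), Z), mul(Z, add(add(SSZ, SZ), Z)))))
  [8] S(S(add(add(SZ, Z), mul(Z, add(add(SSZ, SZ), Z)))))
  [9] S(S(add(S(add(Z, Z)), mul(Z, add(add(SSZ, SZ), Z)))))
  [10] S(S(S(add(add(Z, Z), mul(Z, add(add(SSZ, SZ), Z))))))
  [11] S(S(S(add(Z, mul(Z, add(add(SSZ, SZ), Z))))))
  [12] S(S(S(mul(Z, add(add(SSZ, SZ), Z)))))
  [13] SSSZ

Term B:
  start: add(add(Z, Z), add(SSZ, SZ))
  [1] add(Z, add(SSZ, SZ))
  [2] add(SSZ, SZ)
  [3] S(add(SZ, SZ))
  [4] S(S(add(Z, SZ)))
  [5] SSSZ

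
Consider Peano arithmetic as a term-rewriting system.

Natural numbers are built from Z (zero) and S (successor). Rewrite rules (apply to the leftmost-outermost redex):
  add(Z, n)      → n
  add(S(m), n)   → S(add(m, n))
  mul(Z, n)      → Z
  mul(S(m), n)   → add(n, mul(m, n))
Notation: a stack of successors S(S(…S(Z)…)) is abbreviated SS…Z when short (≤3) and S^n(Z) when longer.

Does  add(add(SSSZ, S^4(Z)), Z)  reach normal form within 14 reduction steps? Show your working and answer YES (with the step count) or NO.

  start: add(add(SSSZ, S^4(Z)), Z)
  →1  add(S(add(SSZ, S^4(Z))), Z)
  →2  S(add(add(SSZ, S^4(Z)), Z))
  →3  S(add(S(add(SZ, S^4(Z))), Z))
  →4  S(S(add(add(SZ, S^4(Z)), Z)))
  →5  S(S(add(S(add(Z, S^4(Z))), Z)))
  →6  S(S(S(add(add(Z, S^4(Z)), Z))))
  →7  S(S(S(add(S^4(Z), Z))))
  →8  S(S(S(S(add(SSSZ, Z)))))
  →9  S(S(S(S(S(add(SSZ, Z))))))
  →10  S(S(S(S(S(S(add(SZ, Z)))))))
  →11  S(S(S(S(S(S(S(add(Z, Z))))))))
  →12  S^7(Z)

Answer: YES — reaches normal form S^7(Z) in 12 ≤ 14 steps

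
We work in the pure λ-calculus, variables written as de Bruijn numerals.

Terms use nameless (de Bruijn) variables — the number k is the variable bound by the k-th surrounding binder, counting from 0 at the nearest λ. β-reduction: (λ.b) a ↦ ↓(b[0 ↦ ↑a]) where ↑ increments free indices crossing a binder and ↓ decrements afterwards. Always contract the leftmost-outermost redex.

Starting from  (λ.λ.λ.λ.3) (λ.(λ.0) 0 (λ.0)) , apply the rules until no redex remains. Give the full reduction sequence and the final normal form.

  start: (λ.λ.λ.λ.3) (λ.(λ.0) 0 (λ.0))
  [1] λ.λ.λ.λ.(λ.0) 0 (λ.0)
  [2] λ.λ.λ.λ.0 (λ.0)

Answer: normal form = λ.λ.λ.λ.0 (λ.0)  (in 2 steps)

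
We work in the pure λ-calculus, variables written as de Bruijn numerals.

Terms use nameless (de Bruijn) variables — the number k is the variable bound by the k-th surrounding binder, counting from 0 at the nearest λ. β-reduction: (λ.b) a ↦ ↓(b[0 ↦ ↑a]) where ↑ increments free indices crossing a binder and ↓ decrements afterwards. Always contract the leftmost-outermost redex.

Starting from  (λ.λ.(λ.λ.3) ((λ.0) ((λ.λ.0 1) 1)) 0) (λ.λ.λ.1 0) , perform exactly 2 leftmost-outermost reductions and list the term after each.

  start: (λ.λ.(λ.λ.3) ((λ.0) ((λ.λ.0 1) 1)) 0) (λ.λ.λ.1 0)
  →1  λ.(λ.λ.λ.λ.λ.1 0) ((λ.0) ((λ.λ.0 1) (λ.λ.λ.1 0))) 0
  →2  λ.(λ.λ.λ.λ.1 0) 0

Answer: after 2 steps: λ.(λ.λ.λ.λ.1 0) 0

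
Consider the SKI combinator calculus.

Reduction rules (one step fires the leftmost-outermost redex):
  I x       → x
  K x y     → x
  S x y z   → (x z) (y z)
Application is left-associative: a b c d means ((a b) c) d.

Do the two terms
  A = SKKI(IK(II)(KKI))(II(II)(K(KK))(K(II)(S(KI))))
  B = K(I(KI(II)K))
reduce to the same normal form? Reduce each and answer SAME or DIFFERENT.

Answer: SAME — A ⇓ KK, B ⇓ KK

Working:
Term A:
  start: SKKI(IK(II)(KKI))(II(II)(K(KK))(K(II)(S(KI))))
  →1  KI(KI)(IK(II)(KKI))(II(II)(K(KK))(K(II)(S(KI))))
  →2  I(IK(II)(KKI))(II(II)(K(KK))(K(II)(S(KI))))
  →3  IK(II)(KKI)(II(II)(K(KK))(K(II)(S(KI))))
  →4  K(II)(KKI)(II(II)(K(KK))(K(II)(S(KI))))
  →5  II(II(II)(K(KK))(K(II)(S(KI))))
  →6  I(II(II)(K(KK))(K(II)(S(KI))))
  →7  II(II)(K(KK))(K(II)(S(KI)))
  →8  I(II)(K(KK))(K(II)(S(KI)))
  →9  II(K(KK))(K(II)(S(KI)))
  →10  I(K(KK))(K(II)(S(KI)))
  →11  K(KK)(K(II)(S(KI)))
  →12  KK

Term B:
  start: K(I(KI(II)K))
  →1  K(KI(II)K)
  →2  K(IK)
  →3  KK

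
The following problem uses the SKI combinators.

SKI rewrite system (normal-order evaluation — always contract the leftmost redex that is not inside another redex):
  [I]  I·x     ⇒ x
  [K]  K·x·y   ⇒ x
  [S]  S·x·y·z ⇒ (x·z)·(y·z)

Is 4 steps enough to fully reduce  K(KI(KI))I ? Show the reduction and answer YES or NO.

Answer: YES — reaches normal form I in 2 ≤ 4 steps

Derivation:
  start: K(KI(KI))I
  [1] KI(KI)
  [2] I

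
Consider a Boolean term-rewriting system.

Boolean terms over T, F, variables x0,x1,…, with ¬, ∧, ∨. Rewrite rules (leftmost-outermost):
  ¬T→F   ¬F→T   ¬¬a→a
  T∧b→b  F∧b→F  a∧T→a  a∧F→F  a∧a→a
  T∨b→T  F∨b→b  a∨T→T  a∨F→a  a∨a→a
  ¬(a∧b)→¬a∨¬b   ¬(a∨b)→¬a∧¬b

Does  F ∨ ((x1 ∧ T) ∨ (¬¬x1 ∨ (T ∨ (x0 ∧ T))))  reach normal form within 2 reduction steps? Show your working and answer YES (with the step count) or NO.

Answer: NO — after 2 steps the term is x1 ∨ (¬¬x1 ∨ (T ∨ (x0 ∧ T))), not yet normal

Derivation:
  start: F ∨ ((x1 ∧ T) ∨ (¬¬x1 ∨ (T ∨ (x0 ∧ T))))
  [1] (x1 ∧ T) ∨ (¬¬x1 ∨ (T ∨ (x0 ∧ T)))
  [2] x1 ∨ (¬¬x1 ∨ (T ∨ (x0 ∧ T)))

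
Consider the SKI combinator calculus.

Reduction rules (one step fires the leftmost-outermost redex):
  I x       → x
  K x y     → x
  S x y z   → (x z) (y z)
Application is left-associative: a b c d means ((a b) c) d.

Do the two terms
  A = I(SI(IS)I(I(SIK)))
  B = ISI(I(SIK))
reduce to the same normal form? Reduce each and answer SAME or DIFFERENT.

Answer: SAME — A ⇓ SI(SIK), B ⇓ SI(SIK)

Working:
Term A:
  start: I(SI(IS)I(I(SIK)))
  step 1: SI(IS)I(I(SIK))
  step 2: II(ISI)(I(SIK))
  step 3: I(ISI)(I(SIK))
  step 4: ISI(I(SIK))
  step 5: SI(I(SIK))
  step 6: SI(SIK)

Term B:
  start: ISI(I(SIK))
  step 1: SI(I(SIK))
  step 2: SI(SIK)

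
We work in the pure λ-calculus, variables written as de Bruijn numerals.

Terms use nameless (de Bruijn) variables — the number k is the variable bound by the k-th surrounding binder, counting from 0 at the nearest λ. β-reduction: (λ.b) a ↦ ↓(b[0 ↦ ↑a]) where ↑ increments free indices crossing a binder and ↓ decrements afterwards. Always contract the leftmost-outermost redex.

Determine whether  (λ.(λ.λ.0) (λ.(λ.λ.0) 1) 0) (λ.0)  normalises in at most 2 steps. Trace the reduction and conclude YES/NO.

  start: (λ.(λ.λ.0) (λ.(λ.λ.0) 1) 0) (λ.0)
  →1  (λ.λ.0) (λ.(λ.λ.0) (λ.0)) (λ.0)
  →2  (λ.0) (λ.0)

Answer: NO — after 2 steps the term is (λ.0) (λ.0), not yet normal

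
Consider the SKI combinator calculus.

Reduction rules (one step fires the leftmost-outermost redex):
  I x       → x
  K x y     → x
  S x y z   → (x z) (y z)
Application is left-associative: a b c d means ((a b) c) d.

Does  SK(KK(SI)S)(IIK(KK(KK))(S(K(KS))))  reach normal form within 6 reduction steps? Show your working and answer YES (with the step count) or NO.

  start: SK(KK(SI)S)(IIK(KK(KK))(S(K(KS))))
  step 1: K(IIK(KK(KK))(S(K(KS))))(KK(SI)S(IIK(KK(KK))(S(K(KS)))))
  step 2: IIK(KK(KK))(S(K(KS)))
  step 3: IK(KK(KK))(S(K(KS)))
  step 4: K(KK(KK))(S(K(KS)))
  step 5: KK(KK)
  step 6: K

Answer: YES — reaches normal form K in 6 ≤ 6 steps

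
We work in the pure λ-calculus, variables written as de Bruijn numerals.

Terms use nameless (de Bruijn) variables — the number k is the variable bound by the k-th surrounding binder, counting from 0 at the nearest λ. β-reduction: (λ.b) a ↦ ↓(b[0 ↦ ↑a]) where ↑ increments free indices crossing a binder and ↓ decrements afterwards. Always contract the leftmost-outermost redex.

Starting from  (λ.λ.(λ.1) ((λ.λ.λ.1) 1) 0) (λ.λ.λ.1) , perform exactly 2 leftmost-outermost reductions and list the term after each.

Answer: after 2 steps: λ.0 0

Derivation:
  start: (λ.λ.(λ.1) ((λ.λ.λ.1) 1) 0) (λ.λ.λ.1)
  step 1: λ.(λ.1) ((λ.λ.λ.1) (λ.λ.λ.1)) 0
  step 2: λ.0 0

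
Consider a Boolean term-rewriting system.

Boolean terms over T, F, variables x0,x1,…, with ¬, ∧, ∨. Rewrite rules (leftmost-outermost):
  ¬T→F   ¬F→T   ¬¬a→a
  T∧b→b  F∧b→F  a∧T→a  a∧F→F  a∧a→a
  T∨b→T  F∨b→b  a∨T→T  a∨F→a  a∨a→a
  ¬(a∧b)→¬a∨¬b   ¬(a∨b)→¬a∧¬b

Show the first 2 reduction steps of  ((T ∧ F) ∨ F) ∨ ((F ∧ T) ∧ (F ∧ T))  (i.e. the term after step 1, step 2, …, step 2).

Answer: after 2 steps: F ∨ ((F ∧ T) ∧ (F ∧ T))

Reduction:
  start: ((T ∧ F) ∨ F) ∨ ((F ∧ T) ∧ (F ∧ T))
  →1  (T ∧ F) ∨ ((F ∧ T) ∧ (F ∧ T))
  →2  F ∨ ((F ∧ T) ∧ (F ∧ T))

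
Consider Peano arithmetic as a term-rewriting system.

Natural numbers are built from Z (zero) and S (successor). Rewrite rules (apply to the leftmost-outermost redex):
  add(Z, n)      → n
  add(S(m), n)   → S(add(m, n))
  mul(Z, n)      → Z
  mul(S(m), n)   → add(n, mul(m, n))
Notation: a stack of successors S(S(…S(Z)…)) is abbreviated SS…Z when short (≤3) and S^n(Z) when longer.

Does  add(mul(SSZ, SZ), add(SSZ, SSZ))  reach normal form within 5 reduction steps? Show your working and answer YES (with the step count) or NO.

Answer: NO — after 5 steps the term is S(add(add(SZ, mul(Z, SZ)), add(SSZ, SSZ))), not yet normal

Reduction:
  start: add(mul(SSZ, SZ), add(SSZ, SSZ))
  [1] add(add(SZ, mul(SZ, SZ)), add(SSZ, SSZ))
  [2] add(S(add(Z, mul(SZ, SZ))), add(SSZ, SSZ))
  [3] S(add(add(Z, mul(SZ, SZ)), add(SSZ, SSZ)))
  [4] S(add(mul(SZ, SZ), add(SSZ, SSZ)))
  [5] S(add(add(SZ, mul(Z, SZ)), add(SSZ, SSZ)))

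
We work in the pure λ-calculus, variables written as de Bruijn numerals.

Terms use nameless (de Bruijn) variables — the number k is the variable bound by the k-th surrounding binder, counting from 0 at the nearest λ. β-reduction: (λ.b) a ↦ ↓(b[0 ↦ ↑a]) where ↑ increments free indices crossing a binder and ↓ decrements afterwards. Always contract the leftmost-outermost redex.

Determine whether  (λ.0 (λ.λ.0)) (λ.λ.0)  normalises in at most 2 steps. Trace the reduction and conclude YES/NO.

Answer: YES — reaches normal form λ.0 in 2 ≤ 2 steps

Reduction:
  start: (λ.0 (λ.λ.0)) (λ.λ.0)
  step 1: (λ.λ.0) (λ.λ.0)
  step 2: λ.0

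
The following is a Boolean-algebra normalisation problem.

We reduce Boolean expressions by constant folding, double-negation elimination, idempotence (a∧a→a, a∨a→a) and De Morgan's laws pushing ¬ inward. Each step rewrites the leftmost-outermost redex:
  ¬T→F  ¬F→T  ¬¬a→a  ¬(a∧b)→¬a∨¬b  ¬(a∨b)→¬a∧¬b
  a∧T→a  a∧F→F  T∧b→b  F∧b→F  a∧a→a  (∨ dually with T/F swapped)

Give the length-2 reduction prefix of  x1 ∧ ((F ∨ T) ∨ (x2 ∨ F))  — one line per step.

  start: x1 ∧ ((F ∨ T) ∨ (x2 ∨ F))
  [1] x1 ∧ (T ∨ (x2 ∨ F))
  [2] x1 ∧ T

Answer: after 2 steps: x1 ∧ T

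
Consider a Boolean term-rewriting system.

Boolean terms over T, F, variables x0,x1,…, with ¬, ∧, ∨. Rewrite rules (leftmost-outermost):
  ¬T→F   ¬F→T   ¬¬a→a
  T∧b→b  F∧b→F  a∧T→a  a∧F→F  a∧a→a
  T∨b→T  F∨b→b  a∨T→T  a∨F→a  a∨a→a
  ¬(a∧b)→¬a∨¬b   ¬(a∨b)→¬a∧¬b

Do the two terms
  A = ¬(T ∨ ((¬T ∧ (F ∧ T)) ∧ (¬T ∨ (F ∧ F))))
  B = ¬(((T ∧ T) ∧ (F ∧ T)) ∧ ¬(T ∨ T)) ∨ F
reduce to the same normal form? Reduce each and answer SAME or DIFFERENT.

Term A:
  start: ¬(T ∨ ((¬T ∧ (F ∧ T)) ∧ (¬T ∨ (F ∧ F))))
  [1] ¬T ∧ ¬((¬T ∧ (F ∧ T)) ∧ (¬T ∨ (F ∧ F)))
  [2] F ∧ ¬((¬T ∧ (F ∧ T)) ∧ (¬T ∨ (F ∧ F)))
  [3] F

Term B:
  start: ¬(((T ∧ T) ∧ (F ∧ T)) ∧ ¬(T ∨ T)) ∨ F
  [1] ¬(((T ∧ T) ∧ (F ∧ T)) ∧ ¬(T ∨ T))
  [2] ¬((T ∧ T) ∧ (F ∧ T)) ∨ ¬¬(T ∨ T)
  [3] (¬(T ∧ T) ∨ ¬(F ∧ T)) ∨ ¬¬(T ∨ T)
  [4] ((¬T ∨ ¬T) ∨ ¬(F ∧ T)) ∨ ¬¬(T ∨ T)
  [5] (¬T ∨ ¬(F ∧ T)) ∨ ¬¬(T ∨ T)
  [6] (F ∨ ¬(F ∧ T)) ∨ ¬¬(T ∨ T)
  [7] ¬(F ∧ T) ∨ ¬¬(T ∨ T)
  [8] (¬F ∨ ¬T) ∨ ¬¬(T ∨ T)
  [9] (T ∨ ¬T) ∨ ¬¬(T ∨ T)
  [10] T ∨ ¬¬(T ∨ T)
  [11] T

Answer: DIFFERENT — A ⇓ F, B ⇓ T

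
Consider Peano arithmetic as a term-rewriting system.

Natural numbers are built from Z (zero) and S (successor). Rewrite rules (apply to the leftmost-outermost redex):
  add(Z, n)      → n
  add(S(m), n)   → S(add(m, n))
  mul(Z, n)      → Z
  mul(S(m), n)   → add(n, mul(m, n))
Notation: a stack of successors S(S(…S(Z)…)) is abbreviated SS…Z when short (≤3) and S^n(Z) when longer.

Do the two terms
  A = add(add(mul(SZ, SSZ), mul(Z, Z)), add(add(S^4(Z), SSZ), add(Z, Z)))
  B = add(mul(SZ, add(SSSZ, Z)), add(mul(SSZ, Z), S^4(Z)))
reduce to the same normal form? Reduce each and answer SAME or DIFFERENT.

Answer: DIFFERENT — A ⇓ S^8(Z), B ⇓ S^7(Z)

Working:
Term A:
  start: add(add(mul(SZ, SSZ), mul(Z, Z)), add(add(S^4(Z), SSZ), add(Z, Z)))
  step 1: add(add(add(SSZ, mul(Z, SSZ)), mul(Z, Z)), add(add(S^4(Z), SSZ), add(Z, Z)))
  step 2: add(add(S(add(SZ, mul(Z, SSZ))), mul(Z, Z)), add(add(S^4(Z), SSZ), add(Z, Z)))
  step 3: add(S(add(add(SZ, mul(Z, SSZ)), mul(Z, Z))), add(add(S^4(Z), SSZ), add(Z, Z)))
  step 4: S(add(add(add(SZ, mul(Z, SSZ)), mul(Z, Z)), add(add(S^4(Z), SSZ), add(Z, Z))))
  step 5: S(add(add(S(add(Z, mul(Z, SSZ))), mul(Z, Z)), add(add(S^4(Z), SSZ), add(Z, Z))))
  step 6: S(add(S(add(add(Z, mul(Z, SSZ)), mul(Z, Z))), add(add(S^4(Z), SSZ), add(Z, Z))))
  step 7: S(S(add(add(add(Z, mul(Z, SSZ)), mul(Z, Z)), add(add(S^4(Z), SSZ), add(Z, Z)))))
  step 8: S(S(add(add(mul(Z, SSZ), mul(Z, Z)), add(add(S^4(Z), SSZ), add(Z, Z)))))
  step 9: S(S(add(add(Z, mul(Z, Z)), add(add(S^4(Z), SSZ), add(Z, Z)))))
  step 10: S(S(add(mul(Z, Z), add(add(S^4(Z), SSZ), add(Z, Z)))))
  step 11: S(S(add(Z, add(add(S^4(Z), SSZ), add(Z, Z)))))
  step 12: S(S(add(add(S^4(Z), SSZ), add(Z, Z))))
  step 13: S(S(add(S(add(SSSZ, SSZ)), add(Z, Z))))
  step 14: S(S(S(add(add(SSSZ, SSZ), add(Z, Z)))))
  step 15: S(S(S(add(S(add(SSZ, SSZ)), add(Z, Z)))))
  step 16: S(S(S(S(add(add(SSZ, SSZ), add(Z, Z))))))
  step 17: S(S(S(S(add(S(add(SZ, SSZ)), add(Z, Z))))))
  step 18: S(S(S(S(S(add(add(SZ, SSZ), add(Z, Z)))))))
  step 19: S(S(S(S(S(add(S(add(Z, SSZ)), add(Z, Z)))))))
  step 20: S(S(S(S(S(S(add(add(Z, SSZ), add(Z, Z))))))))
  step 21: S(S(S(S(S(S(add(SSZ, add(Z, Z))))))))
  step 22: S(S(S(S(S(S(S(add(SZ, add(Z, Z)))))))))
  step 23: S(S(S(S(S(S(S(S(add(Z, add(Z, Z))))))))))
  step 24: S(S(S(S(S(S(S(S(add(Z, Z)))))))))
  step 25: S^8(Z)

Term B:
  start: add(mul(SZ, add(SSSZ, Z)), add(mul(SSZ, Z), S^4(Z)))
  step 1: add(add(add(SSSZ, Z), mul(Z, add(SSSZ, Z))), add(mul(SSZ, Z), S^4(Z)))
  step 2: add(add(S(add(SSZ, Z)), mul(Z, add(SSSZ, Z))), add(mul(SSZ, Z), S^4(Z)))
  step 3: add(S(add(add(SSZ, Z), mul(Z, add(SSSZ, Z)))), add(mul(SSZ, Z), S^4(Z)))
  step 4: S(add(add(add(SSZ, Z), mul(Z, add(SSSZ, Z))), add(mul(SSZ, Z), S^4(Z))))
  step 5: S(add(add(S(add(SZ, Z)), mul(Z, add(SSSZ, Z))), add(mul(SSZ, Z), S^4(Z))))
  step 6: S(add(S(add(add(SZ, Z), mul(Z, add(SSSZ, Z)))), add(mul(SSZ, Z), S^4(Z))))
  step 7: S(S(add(add(add(SZ, Z), mul(Z, add(SSSZ, Z))), add(mul(SSZ, Z), S^4(Z)))))
  step 8: S(S(add(add(S(add(Z, Z)), mul(Z, add(SSSZ, Z))), add(mul(SSZ, Z), S^4(Z)))))
  step 9: S(S(add(S(add(add(Z, Z), mul(Z, add(SSSZ, Z)))), add(mul(SSZ, Z), S^4(Z)))))
  step 10: S(S(S(add(add(add(Z, Z), mul(Z, add(SSSZ, Z))), add(mul(SSZ, Z), S^4(Z))))))
  step 11: S(S(S(add(add(Z, mul(Z, add(SSSZ, Z))), add(mul(SSZ, Z), S^4(Z))))))
  step 12: S(S(S(add(mul(Z, add(SSSZ, Z)), add(mul(SSZ, Z), S^4(Z))))))
  step 13: S(S(S(add(Z, add(mul(SSZ, Z), S^4(Z))))))
  step 14: S(S(S(add(mul(SSZ, Z), S^4(Z)))))
  step 15: S(S(S(add(add(Z, mul(SZ, Z)), S^4(Z)))))
  step 16: S(S(S(add(mul(SZ, Z), S^4(Z)))))
  step 17: S(S(S(add(add(Z, mul(Z, Z)), S^4(Z)))))
  step 18: S(S(S(add(mul(Z, Z), S^4(Z)))))
  step 19: S(S(S(add(Z, S^4(Z)))))
  step 20: S^7(Z)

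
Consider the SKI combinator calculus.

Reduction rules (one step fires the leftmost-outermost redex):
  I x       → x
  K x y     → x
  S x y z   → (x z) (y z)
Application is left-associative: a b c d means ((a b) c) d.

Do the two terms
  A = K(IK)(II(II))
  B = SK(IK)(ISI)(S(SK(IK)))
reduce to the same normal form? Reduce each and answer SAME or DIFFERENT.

Answer: DIFFERENT — A ⇓ K, B ⇓ SI(S(SKK))

Reduction:
Term A:
  start: K(IK)(II(II))
  →1  IK
  →2  K

Term B:
  start: SK(IK)(ISI)(S(SK(IK)))
  →1  K(ISI)(IK(ISI))(S(SK(IK)))
  →2  ISI(S(SK(IK)))
  →3  SI(S(SK(IK)))
  →4  SI(S(SKK))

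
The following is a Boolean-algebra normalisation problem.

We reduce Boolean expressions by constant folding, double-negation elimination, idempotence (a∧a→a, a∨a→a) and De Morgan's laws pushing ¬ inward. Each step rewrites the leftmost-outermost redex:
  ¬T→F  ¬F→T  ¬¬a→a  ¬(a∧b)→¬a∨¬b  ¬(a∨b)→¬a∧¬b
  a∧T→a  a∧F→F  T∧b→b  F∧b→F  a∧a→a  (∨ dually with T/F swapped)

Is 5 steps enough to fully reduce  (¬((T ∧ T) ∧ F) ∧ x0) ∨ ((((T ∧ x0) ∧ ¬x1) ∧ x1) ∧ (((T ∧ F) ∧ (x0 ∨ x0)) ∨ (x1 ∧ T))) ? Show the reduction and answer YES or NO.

Answer: NO — after 5 steps the term is (¬F ∧ x0) ∨ ((((T ∧ x0) ∧ ¬x1) ∧ x1) ∧ (((T ∧ F) ∧ (x0 ∨ x0)) ∨ (x1 ∧ T))), not yet normal

Working:
  start: (¬((T ∧ T) ∧ F) ∧ x0) ∨ ((((T ∧ x0) ∧ ¬x1) ∧ x1) ∧ (((T ∧ F) ∧ (x0 ∨ x0)) ∨ (x1 ∧ T)))
  [1] ((¬(T ∧ T) ∨ ¬F) ∧ x0) ∨ ((((T ∧ x0) ∧ ¬x1) ∧ x1) ∧ (((T ∧ F) ∧ (x0 ∨ x0)) ∨ (x1 ∧ T)))
  [2] (((¬T ∨ ¬T) ∨ ¬F) ∧ x0) ∨ ((((T ∧ x0) ∧ ¬x1) ∧ x1) ∧ (((T ∧ F) ∧ (x0 ∨ x0)) ∨ (x1 ∧ T)))
  [3] ((¬T ∨ ¬F) ∧ x0) ∨ ((((T ∧ x0) ∧ ¬x1) ∧ x1) ∧ (((T ∧ F) ∧ (x0 ∨ x0)) ∨ (x1 ∧ T)))
  [4] ((F ∨ ¬F) ∧ x0) ∨ ((((T ∧ x0) ∧ ¬x1) ∧ x1) ∧ (((T ∧ F) ∧ (x0 ∨ x0)) ∨ (x1 ∧ T)))
  [5] (¬F ∧ x0) ∨ ((((T ∧ x0) ∧ ¬x1) ∧ x1) ∧ (((T ∧ F) ∧ (x0 ∨ x0)) ∨ (x1 ∧ T)))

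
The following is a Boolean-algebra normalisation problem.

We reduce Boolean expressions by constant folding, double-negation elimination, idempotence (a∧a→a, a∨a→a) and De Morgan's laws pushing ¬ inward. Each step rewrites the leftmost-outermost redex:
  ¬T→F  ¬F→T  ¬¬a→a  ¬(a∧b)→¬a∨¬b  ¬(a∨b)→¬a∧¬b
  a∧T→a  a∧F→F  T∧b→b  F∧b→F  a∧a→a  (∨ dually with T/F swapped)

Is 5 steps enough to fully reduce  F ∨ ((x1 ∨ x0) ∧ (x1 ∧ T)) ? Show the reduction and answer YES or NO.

Answer: YES — reaches normal form (x1 ∨ x0) ∧ x1 in 2 ≤ 5 steps

Reduction:
  start: F ∨ ((x1 ∨ x0) ∧ (x1 ∧ T))
  step 1: (x1 ∨ x0) ∧ (x1 ∧ T)
  step 2: (x1 ∨ x0) ∧ x1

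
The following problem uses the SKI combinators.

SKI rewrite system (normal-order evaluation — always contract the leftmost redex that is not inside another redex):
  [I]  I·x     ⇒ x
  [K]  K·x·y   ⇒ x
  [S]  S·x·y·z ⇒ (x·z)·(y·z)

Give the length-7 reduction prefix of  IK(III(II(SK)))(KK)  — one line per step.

Answer: after 7 steps: SK

Working:
  start: IK(III(II(SK)))(KK)
  [1] K(III(II(SK)))(KK)
  [2] III(II(SK))
  [3] II(II(SK))
  [4] I(II(SK))
  [5] II(SK)
  [6] I(SK)
  [7] SK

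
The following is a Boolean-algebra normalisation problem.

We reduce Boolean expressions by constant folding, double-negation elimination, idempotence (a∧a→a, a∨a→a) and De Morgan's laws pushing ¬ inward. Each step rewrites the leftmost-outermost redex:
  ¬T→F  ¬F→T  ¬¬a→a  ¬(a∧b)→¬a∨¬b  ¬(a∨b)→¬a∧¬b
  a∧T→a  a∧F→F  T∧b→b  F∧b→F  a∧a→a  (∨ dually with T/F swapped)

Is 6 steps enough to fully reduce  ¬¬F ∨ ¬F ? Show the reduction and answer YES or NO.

Answer: YES — reaches normal form T in 3 ≤ 6 steps

Reduction:
  start: ¬¬F ∨ ¬F
  →1  F ∨ ¬F
  →2  ¬F
  →3  T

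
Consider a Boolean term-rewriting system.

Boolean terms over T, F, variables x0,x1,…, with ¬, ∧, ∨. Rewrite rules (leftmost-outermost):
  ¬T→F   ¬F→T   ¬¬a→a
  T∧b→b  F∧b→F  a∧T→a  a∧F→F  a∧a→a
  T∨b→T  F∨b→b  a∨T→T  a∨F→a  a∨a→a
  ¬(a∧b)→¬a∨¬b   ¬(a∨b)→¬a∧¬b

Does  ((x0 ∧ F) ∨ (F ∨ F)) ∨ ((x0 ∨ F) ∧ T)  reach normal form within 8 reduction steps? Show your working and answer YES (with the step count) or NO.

Answer: YES — reaches normal form x0 in 6 ≤ 8 steps

Reduction:
  start: ((x0 ∧ F) ∨ (F ∨ F)) ∨ ((x0 ∨ F) ∧ T)
  step 1: (F ∨ (F ∨ F)) ∨ ((x0 ∨ F) ∧ T)
  step 2: (F ∨ F) ∨ ((x0 ∨ F) ∧ T)
  step 3: F ∨ ((x0 ∨ F) ∧ T)
  step 4: (x0 ∨ F) ∧ T
  step 5: x0 ∨ F
  step 6: x0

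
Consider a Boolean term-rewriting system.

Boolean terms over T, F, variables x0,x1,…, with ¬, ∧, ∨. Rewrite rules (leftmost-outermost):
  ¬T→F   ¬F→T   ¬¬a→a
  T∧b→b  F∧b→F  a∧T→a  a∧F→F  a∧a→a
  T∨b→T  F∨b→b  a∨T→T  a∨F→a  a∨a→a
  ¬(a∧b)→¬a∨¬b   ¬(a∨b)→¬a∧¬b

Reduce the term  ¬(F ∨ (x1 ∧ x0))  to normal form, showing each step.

  start: ¬(F ∨ (x1 ∧ x0))
  step 1: ¬F ∧ ¬(x1 ∧ x0)
  step 2: T ∧ ¬(x1 ∧ x0)
  step 3: ¬(x1 ∧ x0)
  step 4: ¬x1 ∨ ¬x0

Answer: normal form = ¬x1 ∨ ¬x0  (in 4 steps)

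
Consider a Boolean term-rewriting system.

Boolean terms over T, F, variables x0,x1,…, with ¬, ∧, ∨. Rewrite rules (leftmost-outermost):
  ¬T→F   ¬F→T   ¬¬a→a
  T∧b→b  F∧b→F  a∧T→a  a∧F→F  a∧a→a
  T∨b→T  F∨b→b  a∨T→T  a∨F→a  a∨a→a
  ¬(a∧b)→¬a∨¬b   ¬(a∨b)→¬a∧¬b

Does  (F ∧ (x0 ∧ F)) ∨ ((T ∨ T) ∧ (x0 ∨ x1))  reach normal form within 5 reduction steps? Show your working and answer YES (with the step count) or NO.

Answer: YES — reaches normal form x0 ∨ x1 in 4 ≤ 5 steps

Reduction:
  start: (F ∧ (x0 ∧ F)) ∨ ((T ∨ T) ∧ (x0 ∨ x1))
  →1  F ∨ ((T ∨ T) ∧ (x0 ∨ x1))
  →2  (T ∨ T) ∧ (x0 ∨ x1)
  →3  T ∧ (x0 ∨ x1)
  →4  x0 ∨ x1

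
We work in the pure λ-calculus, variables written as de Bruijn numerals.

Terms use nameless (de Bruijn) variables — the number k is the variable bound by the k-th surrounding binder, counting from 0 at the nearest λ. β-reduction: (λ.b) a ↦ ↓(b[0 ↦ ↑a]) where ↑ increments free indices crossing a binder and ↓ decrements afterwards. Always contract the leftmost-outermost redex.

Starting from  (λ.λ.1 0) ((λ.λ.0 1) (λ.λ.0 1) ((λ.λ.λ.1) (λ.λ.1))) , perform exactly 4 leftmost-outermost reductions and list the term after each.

  start: (λ.λ.1 0) ((λ.λ.0 1) (λ.λ.0 1) ((λ.λ.λ.1) (λ.λ.1)))
  →1  λ.(λ.λ.0 1) (λ.λ.0 1) ((λ.λ.λ.1) (λ.λ.1)) 0
  →2  λ.(λ.0 (λ.λ.0 1)) ((λ.λ.λ.1) (λ.λ.1)) 0
  →3  λ.(λ.λ.λ.1) (λ.λ.1) (λ.λ.0 1) 0
  →4  λ.(λ.λ.1) (λ.λ.0 1) 0

Answer: after 4 steps: λ.(λ.λ.1) (λ.λ.0 1) 0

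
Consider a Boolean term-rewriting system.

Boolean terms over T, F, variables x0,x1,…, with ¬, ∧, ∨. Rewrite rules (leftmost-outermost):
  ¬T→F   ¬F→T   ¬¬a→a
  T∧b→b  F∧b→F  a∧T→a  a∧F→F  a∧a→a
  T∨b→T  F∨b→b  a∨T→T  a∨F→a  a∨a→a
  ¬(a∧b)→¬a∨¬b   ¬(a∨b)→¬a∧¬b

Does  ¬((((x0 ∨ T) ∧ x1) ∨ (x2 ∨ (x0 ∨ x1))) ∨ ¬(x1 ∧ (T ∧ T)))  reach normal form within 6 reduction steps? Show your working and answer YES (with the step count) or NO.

  start: ¬((((x0 ∨ T) ∧ x1) ∨ (x2 ∨ (x0 ∨ x1))) ∨ ¬(x1 ∧ (T ∧ T)))
  step 1: ¬(((x0 ∨ T) ∧ x1) ∨ (x2 ∨ (x0 ∨ x1))) ∧ ¬¬(x1 ∧ (T ∧ T))
  step 2: (¬((x0 ∨ T) ∧ x1) ∧ ¬(x2 ∨ (x0 ∨ x1))) ∧ ¬¬(x1 ∧ (T ∧ T))
  step 3: ((¬(x0 ∨ T) ∨ ¬x1) ∧ ¬(x2 ∨ (x0 ∨ x1))) ∧ ¬¬(x1 ∧ (T ∧ T))
  step 4: (((¬x0 ∧ ¬T) ∨ ¬x1) ∧ ¬(x2 ∨ (x0 ∨ x1))) ∧ ¬¬(x1 ∧ (T ∧ T))
  step 5: (((¬x0 ∧ F) ∨ ¬x1) ∧ ¬(x2 ∨ (x0 ∨ x1))) ∧ ¬¬(x1 ∧ (T ∧ T))
  step 6: ((F ∨ ¬x1) ∧ ¬(x2 ∨ (x0 ∨ x1))) ∧ ¬¬(x1 ∧ (T ∧ T))

Answer: NO — after 6 steps the term is ((F ∨ ¬x1) ∧ ¬(x2 ∨ (x0 ∨ x1))) ∧ ¬¬(x1 ∧ (T ∧ T)), not yet normal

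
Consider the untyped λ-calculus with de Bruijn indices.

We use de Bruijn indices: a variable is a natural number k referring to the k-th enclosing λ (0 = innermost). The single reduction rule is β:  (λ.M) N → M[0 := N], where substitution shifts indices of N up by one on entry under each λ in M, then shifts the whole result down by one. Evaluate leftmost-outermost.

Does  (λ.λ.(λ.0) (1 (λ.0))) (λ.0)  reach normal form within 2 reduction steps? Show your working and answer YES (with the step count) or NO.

Answer: NO — after 2 steps the term is λ.(λ.0) (λ.0), not yet normal

Reduction:
  start: (λ.λ.(λ.0) (1 (λ.0))) (λ.0)
  step 1: λ.(λ.0) ((λ.0) (λ.0))
  step 2: λ.(λ.0) (λ.0)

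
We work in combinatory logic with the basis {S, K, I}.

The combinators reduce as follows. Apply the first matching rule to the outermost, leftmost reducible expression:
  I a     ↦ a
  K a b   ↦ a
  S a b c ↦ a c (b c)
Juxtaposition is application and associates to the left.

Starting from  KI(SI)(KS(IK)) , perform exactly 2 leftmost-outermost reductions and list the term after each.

Answer: after 2 steps: KS(IK)

Working:
  start: KI(SI)(KS(IK))
  step 1: I(KS(IK))
  step 2: KS(IK)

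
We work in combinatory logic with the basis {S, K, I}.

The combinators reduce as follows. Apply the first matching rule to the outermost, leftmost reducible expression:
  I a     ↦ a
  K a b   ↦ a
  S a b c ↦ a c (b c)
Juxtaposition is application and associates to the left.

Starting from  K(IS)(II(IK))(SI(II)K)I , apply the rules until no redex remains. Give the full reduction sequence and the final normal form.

Answer: normal form = S(KK)I  (in 6 steps)

Reduction:
  start: K(IS)(II(IK))(SI(II)K)I
  step 1: IS(SI(II)K)I
  step 2: S(SI(II)K)I
  step 3: S(IK(IIK))I
  step 4: S(K(IIK))I
  step 5: S(K(IK))I
  step 6: S(KK)I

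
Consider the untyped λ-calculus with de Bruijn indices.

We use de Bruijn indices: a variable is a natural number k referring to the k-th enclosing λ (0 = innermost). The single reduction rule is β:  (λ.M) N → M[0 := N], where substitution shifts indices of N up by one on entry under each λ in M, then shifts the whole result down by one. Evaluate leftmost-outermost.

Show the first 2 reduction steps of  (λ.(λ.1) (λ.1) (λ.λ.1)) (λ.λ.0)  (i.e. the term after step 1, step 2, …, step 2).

  start: (λ.(λ.1) (λ.1) (λ.λ.1)) (λ.λ.0)
  →1  (λ.λ.λ.0) (λ.λ.λ.0) (λ.λ.1)
  →2  (λ.λ.0) (λ.λ.1)

Answer: after 2 steps: (λ.λ.0) (λ.λ.1)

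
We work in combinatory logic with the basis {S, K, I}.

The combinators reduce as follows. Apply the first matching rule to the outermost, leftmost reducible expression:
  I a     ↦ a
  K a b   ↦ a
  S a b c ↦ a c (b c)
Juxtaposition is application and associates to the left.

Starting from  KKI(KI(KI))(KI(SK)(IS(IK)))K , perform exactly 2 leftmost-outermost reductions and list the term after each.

Answer: after 2 steps: KI(KI)K

Derivation:
  start: KKI(KI(KI))(KI(SK)(IS(IK)))K
  →1  K(KI(KI))(KI(SK)(IS(IK)))K
  →2  KI(KI)K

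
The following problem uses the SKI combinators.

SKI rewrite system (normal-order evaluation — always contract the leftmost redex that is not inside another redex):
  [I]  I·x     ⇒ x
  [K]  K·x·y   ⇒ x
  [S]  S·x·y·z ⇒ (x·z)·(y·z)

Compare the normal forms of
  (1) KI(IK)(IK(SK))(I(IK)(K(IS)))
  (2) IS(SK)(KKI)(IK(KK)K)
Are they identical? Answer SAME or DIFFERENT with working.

Answer: DIFFERENT — A ⇓ SK, B ⇓ K(KK)

Derivation:
Term A:
  start: KI(IK)(IK(SK))(I(IK)(K(IS)))
  →1  I(IK(SK))(I(IK)(K(IS)))
  →2  IK(SK)(I(IK)(K(IS)))
  →3  K(SK)(I(IK)(K(IS)))
  →4  SK

Term B:
  start: IS(SK)(KKI)(IK(KK)K)
  →1  S(SK)(KKI)(IK(KK)K)
  →2  SK(IK(KK)K)(KKI(IK(KK)K))
  →3  K(KKI(IK(KK)K))(IK(KK)K(KKI(IK(KK)K)))
  →4  KKI(IK(KK)K)
  →5  K(IK(KK)K)
  →6  K(K(KK)K)
  →7  K(KK)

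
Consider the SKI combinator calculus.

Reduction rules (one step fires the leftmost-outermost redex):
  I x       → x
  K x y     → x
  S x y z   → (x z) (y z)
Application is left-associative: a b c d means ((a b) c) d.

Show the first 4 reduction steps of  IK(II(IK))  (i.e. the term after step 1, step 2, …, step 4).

  start: IK(II(IK))
  →1  K(II(IK))
  →2  K(I(IK))
  →3  K(IK)
  →4  KK

Answer: after 4 steps: KK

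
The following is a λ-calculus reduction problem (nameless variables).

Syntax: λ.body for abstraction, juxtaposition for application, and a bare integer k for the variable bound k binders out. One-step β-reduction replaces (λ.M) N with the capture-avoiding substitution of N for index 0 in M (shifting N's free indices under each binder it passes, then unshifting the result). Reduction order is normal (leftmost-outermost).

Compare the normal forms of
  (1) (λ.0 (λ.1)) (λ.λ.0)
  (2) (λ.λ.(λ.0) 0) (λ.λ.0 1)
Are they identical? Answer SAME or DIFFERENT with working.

Term A:
  start: (λ.0 (λ.1)) (λ.λ.0)
  →1  (λ.λ.0) (λ.λ.λ.0)
  →2  λ.0

Term B:
  start: (λ.λ.(λ.0) 0) (λ.λ.0 1)
  →1  λ.(λ.0) 0
  →2  λ.0

Answer: SAME — A ⇓ λ.0, B ⇓ λ.0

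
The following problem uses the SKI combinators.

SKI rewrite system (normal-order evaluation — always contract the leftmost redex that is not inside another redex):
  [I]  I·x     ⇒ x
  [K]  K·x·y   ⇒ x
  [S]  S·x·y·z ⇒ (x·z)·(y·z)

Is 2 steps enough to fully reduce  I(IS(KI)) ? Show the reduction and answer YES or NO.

Answer: YES — reaches normal form S(KI) in 2 ≤ 2 steps

Derivation:
  start: I(IS(KI))
  →1  IS(KI)
  →2  S(KI)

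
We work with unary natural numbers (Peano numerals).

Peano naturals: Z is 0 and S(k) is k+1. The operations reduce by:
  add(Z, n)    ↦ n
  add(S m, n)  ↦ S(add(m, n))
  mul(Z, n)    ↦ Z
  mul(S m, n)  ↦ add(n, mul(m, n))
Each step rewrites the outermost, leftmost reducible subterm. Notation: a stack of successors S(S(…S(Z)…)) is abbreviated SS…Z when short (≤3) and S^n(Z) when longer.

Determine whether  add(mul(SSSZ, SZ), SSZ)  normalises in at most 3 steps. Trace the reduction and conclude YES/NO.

  start: add(mul(SSSZ, SZ), SSZ)
  →1  add(add(SZ, mul(SSZ, SZ)), SSZ)
  →2  add(S(add(Z, mul(SSZ, SZ))), SSZ)
  →3  S(add(add(Z, mul(SSZ, SZ)), SSZ))

Answer: NO — after 3 steps the term is S(add(add(Z, mul(SSZ, SZ)), SSZ)), not yet normal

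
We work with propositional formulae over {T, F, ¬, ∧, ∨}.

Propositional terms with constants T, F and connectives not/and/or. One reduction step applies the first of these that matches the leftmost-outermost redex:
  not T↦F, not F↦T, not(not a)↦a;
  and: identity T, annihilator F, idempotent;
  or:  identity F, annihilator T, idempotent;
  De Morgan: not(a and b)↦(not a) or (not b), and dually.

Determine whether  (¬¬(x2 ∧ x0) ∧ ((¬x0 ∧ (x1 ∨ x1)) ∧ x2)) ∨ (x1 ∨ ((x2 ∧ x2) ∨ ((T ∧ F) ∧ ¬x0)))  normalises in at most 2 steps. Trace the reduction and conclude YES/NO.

  start: (¬¬(x2 ∧ x0) ∧ ((¬x0 ∧ (x1 ∨ x1)) ∧ x2)) ∨ (x1 ∨ ((x2 ∧ x2) ∨ ((T ∧ F) ∧ ¬x0)))
  step 1: ((x2 ∧ x0) ∧ ((¬x0 ∧ (x1 ∨ x1)) ∧ x2)) ∨ (x1 ∨ ((x2 ∧ x2) ∨ ((T ∧ F) ∧ ¬x0)))
  step 2: ((x2 ∧ x0) ∧ ((¬x0 ∧ x1) ∧ x2)) ∨ (x1 ∨ ((x2 ∧ x2) ∨ ((T ∧ F) ∧ ¬x0)))

Answer: NO — after 2 steps the term is ((x2 ∧ x0) ∧ ((¬x0 ∧ x1) ∧ x2)) ∨ (x1 ∨ ((x2 ∧ x2) ∨ ((T ∧ F) ∧ ¬x0))), not yet normal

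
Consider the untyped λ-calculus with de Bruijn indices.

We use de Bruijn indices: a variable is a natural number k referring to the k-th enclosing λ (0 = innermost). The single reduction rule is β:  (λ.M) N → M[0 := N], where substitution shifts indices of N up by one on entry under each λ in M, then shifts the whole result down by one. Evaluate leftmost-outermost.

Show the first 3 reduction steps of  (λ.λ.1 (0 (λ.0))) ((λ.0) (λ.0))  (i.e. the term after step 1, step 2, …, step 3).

  start: (λ.λ.1 (0 (λ.0))) ((λ.0) (λ.0))
  →1  λ.(λ.0) (λ.0) (0 (λ.0))
  →2  λ.(λ.0) (0 (λ.0))
  →3  λ.0 (λ.0)

Answer: after 3 steps: λ.0 (λ.0)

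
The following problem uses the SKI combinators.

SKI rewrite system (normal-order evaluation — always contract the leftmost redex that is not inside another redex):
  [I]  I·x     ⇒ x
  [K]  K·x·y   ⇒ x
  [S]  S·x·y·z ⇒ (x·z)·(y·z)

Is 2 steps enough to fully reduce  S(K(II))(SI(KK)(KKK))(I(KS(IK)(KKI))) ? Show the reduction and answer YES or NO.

  start: S(K(II))(SI(KK)(KKK))(I(KS(IK)(KKI)))
  →1  K(II)(I(KS(IK)(KKI)))(SI(KK)(KKK)(I(KS(IK)(KKI))))
  →2  II(SI(KK)(KKK)(I(KS(IK)(KKI))))

Answer: NO — after 2 steps the term is II(SI(KK)(KKK)(I(KS(IK)(KKI)))), not yet normal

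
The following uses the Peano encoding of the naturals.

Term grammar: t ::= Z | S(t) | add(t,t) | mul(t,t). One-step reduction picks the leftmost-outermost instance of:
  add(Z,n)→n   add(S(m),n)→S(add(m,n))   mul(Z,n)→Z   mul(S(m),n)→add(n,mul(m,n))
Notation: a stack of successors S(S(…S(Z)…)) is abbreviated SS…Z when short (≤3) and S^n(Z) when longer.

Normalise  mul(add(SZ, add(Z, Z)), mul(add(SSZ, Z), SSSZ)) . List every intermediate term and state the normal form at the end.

  start: mul(add(SZ, add(Z, Z)), mul(add(SSZ, Z), SSSZ))
  [1] mul(S(add(Z, add(Z, Z))), mul(add(SSZ, Z), SSSZ))
  [2] add(mul(add(SSZ, Z), SSSZ), mul(add(Z, add(Z, Z)), mul(add(SSZ, Z), SSSZ)))
  [3] add(mul(S(add(SZ, Z)), SSSZ), mul(add(Z, add(Z, Z)), mul(add(SSZ, Z), SSSZ)))
  [4] add(add(SSSZ, mul(add(SZ, Z), SSSZ)), mul(add(Z, add(Z, Z)), mul(add(SSZ, Z), SSSZ)))
  [5] add(S(add(SSZ, mul(add(SZ, Z), SSSZ))), mul(add(Z, add(Z, Z)), mul(add(SSZ, Z), SSSZ)))
  [6] S(add(add(SSZ, mul(add(SZ, Z), SSSZ)), mul(add(Z, add(Z, Z)), mul(add(SSZ, Z), SSSZ))))
  [7] S(add(S(add(SZ, mul(add(SZ, Z), SSSZ))), mul(add(Z, add(Z, Z)), mul(add(SSZ, Z), SSSZ))))
  [8] S(S(add(add(SZ, mul(add(SZ, Z), SSSZ)), mul(add(Z, add(Z, Z)), mul(add(SSZ, Z), SSSZ)))))
  [9] S(S(add(S(add(Z, mul(add(SZ, Z), SSSZ))), mul(add(Z, add(Z, Z)), mul(add(SSZ, Z), SSSZ)))))
  [10] S(S(S(add(add(Z, mul(add(SZ, Z), SSSZ)), mul(add(Z, add(Z, Z)), mul(add(SSZ, Z), SSSZ))))))
  [11] S(S(S(add(mul(add(SZ, Z), SSSZ), mul(add(Z, add(Z, Z)), mul(add(SSZ, Z), SSSZ))))))
  [12] S(S(S(add(mul(S(add(Z, Z)), SSSZ), mul(add(Z, add(Z, Z)), mul(add(SSZ, Z), SSSZ))))))
  [13] S(S(S(add(add(SSSZ, mul(add(Z, Z), SSSZ)), mul(add(Z, add(Z, Z)), mul(add(SSZ, Z), SSSZ))))))
  [14] S(S(S(add(S(add(SSZ, mul(add(Z, Z), SSSZ))), mul(add(Z, add(Z, Z)), mul(add(SSZ, Z), SSSZ))))))
  [15] S(S(S(S(add(add(SSZ, mul(add(Z, Z), SSSZ)), mul(add(Z, add(Z, Z)), mul(add(SSZ, Z), SSSZ)))))))
  [16] S(S(S(S(add(S(add(SZ, mul(add(Z, Z), SSSZ))), mul(add(Z, add(Z, Z)), mul(add(SSZ, Z), SSSZ)))))))
  [17] S(S(S(S(S(add(add(SZ, mul(add(Z, Z), SSSZ)), mul(add(Z, add(Z, Z)), mul(add(SSZ, Z), SSSZ))))))))
  [18] S(S(S(S(S(add(S(add(Z, mul(add(Z, Z), SSSZ))), mul(add(Z, add(Z, Z)), mul(add(SSZ, Z), SSSZ))))))))
  [19] S(S(S(S(S(S(add(add(Z, mul(add(Z, Z), SSSZ)), mul(add(Z, add(Z, Z)), mul(add(SSZ, Z), SSSZ)))))))))
  [20] S(S(S(S(S(S(add(mul(add(Z, Z), SSSZ), mul(add(Z, add(Z, Z)), mul(add(SSZ, Z), SSSZ)))))))))
  [21] S(S(S(S(S(S(add(mul(Z, SSSZ), mul(add(Z, add(Z, Z)), mul(add(SSZ, Z), SSSZ)))))))))
  [22] S(S(S(S(S(S(add(Z, mul(add(Z, add(Z, Z)), mul(add(SSZ, Z), SSSZ)))))))))
  [23] S(S(S(S(S(S(mul(add(Z, add(Z, Z)), mul(add(SSZ, Z), SSSZ))))))))
  [24] S(S(S(S(S(S(mul(add(Z, Z), mul(add(SSZ, Z), SSSZ))))))))
  [25] S(S(S(S(S(S(mul(Z, mul(add(SSZ, Z), SSSZ))))))))
  [26] S^6(Z)

Answer: normal form = S^6(Z)  (in 26 steps)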